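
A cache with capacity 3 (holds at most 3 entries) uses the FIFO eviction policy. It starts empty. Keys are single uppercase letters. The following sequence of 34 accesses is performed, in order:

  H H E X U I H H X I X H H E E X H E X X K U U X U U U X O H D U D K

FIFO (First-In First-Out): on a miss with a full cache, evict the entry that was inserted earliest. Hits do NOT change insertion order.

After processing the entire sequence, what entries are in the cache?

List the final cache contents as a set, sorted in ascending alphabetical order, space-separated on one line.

FIFO simulation (capacity=3):
  1. access H: MISS. Cache (old->new): [H]
  2. access H: HIT. Cache (old->new): [H]
  3. access E: MISS. Cache (old->new): [H E]
  4. access X: MISS. Cache (old->new): [H E X]
  5. access U: MISS, evict H. Cache (old->new): [E X U]
  6. access I: MISS, evict E. Cache (old->new): [X U I]
  7. access H: MISS, evict X. Cache (old->new): [U I H]
  8. access H: HIT. Cache (old->new): [U I H]
  9. access X: MISS, evict U. Cache (old->new): [I H X]
  10. access I: HIT. Cache (old->new): [I H X]
  11. access X: HIT. Cache (old->new): [I H X]
  12. access H: HIT. Cache (old->new): [I H X]
  13. access H: HIT. Cache (old->new): [I H X]
  14. access E: MISS, evict I. Cache (old->new): [H X E]
  15. access E: HIT. Cache (old->new): [H X E]
  16. access X: HIT. Cache (old->new): [H X E]
  17. access H: HIT. Cache (old->new): [H X E]
  18. access E: HIT. Cache (old->new): [H X E]
  19. access X: HIT. Cache (old->new): [H X E]
  20. access X: HIT. Cache (old->new): [H X E]
  21. access K: MISS, evict H. Cache (old->new): [X E K]
  22. access U: MISS, evict X. Cache (old->new): [E K U]
  23. access U: HIT. Cache (old->new): [E K U]
  24. access X: MISS, evict E. Cache (old->new): [K U X]
  25. access U: HIT. Cache (old->new): [K U X]
  26. access U: HIT. Cache (old->new): [K U X]
  27. access U: HIT. Cache (old->new): [K U X]
  28. access X: HIT. Cache (old->new): [K U X]
  29. access O: MISS, evict K. Cache (old->new): [U X O]
  30. access H: MISS, evict U. Cache (old->new): [X O H]
  31. access D: MISS, evict X. Cache (old->new): [O H D]
  32. access U: MISS, evict O. Cache (old->new): [H D U]
  33. access D: HIT. Cache (old->new): [H D U]
  34. access K: MISS, evict H. Cache (old->new): [D U K]
Total: 18 hits, 16 misses, 13 evictions

Answer: D K U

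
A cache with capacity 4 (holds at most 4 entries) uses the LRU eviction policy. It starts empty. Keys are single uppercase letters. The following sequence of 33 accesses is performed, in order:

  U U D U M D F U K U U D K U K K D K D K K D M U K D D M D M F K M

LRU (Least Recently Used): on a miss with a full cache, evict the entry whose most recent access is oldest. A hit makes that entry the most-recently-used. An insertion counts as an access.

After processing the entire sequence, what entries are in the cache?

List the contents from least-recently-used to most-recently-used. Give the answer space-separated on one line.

Answer: D F K M

Derivation:
LRU simulation (capacity=4):
  1. access U: MISS. Cache (LRU->MRU): [U]
  2. access U: HIT. Cache (LRU->MRU): [U]
  3. access D: MISS. Cache (LRU->MRU): [U D]
  4. access U: HIT. Cache (LRU->MRU): [D U]
  5. access M: MISS. Cache (LRU->MRU): [D U M]
  6. access D: HIT. Cache (LRU->MRU): [U M D]
  7. access F: MISS. Cache (LRU->MRU): [U M D F]
  8. access U: HIT. Cache (LRU->MRU): [M D F U]
  9. access K: MISS, evict M. Cache (LRU->MRU): [D F U K]
  10. access U: HIT. Cache (LRU->MRU): [D F K U]
  11. access U: HIT. Cache (LRU->MRU): [D F K U]
  12. access D: HIT. Cache (LRU->MRU): [F K U D]
  13. access K: HIT. Cache (LRU->MRU): [F U D K]
  14. access U: HIT. Cache (LRU->MRU): [F D K U]
  15. access K: HIT. Cache (LRU->MRU): [F D U K]
  16. access K: HIT. Cache (LRU->MRU): [F D U K]
  17. access D: HIT. Cache (LRU->MRU): [F U K D]
  18. access K: HIT. Cache (LRU->MRU): [F U D K]
  19. access D: HIT. Cache (LRU->MRU): [F U K D]
  20. access K: HIT. Cache (LRU->MRU): [F U D K]
  21. access K: HIT. Cache (LRU->MRU): [F U D K]
  22. access D: HIT. Cache (LRU->MRU): [F U K D]
  23. access M: MISS, evict F. Cache (LRU->MRU): [U K D M]
  24. access U: HIT. Cache (LRU->MRU): [K D M U]
  25. access K: HIT. Cache (LRU->MRU): [D M U K]
  26. access D: HIT. Cache (LRU->MRU): [M U K D]
  27. access D: HIT. Cache (LRU->MRU): [M U K D]
  28. access M: HIT. Cache (LRU->MRU): [U K D M]
  29. access D: HIT. Cache (LRU->MRU): [U K M D]
  30. access M: HIT. Cache (LRU->MRU): [U K D M]
  31. access F: MISS, evict U. Cache (LRU->MRU): [K D M F]
  32. access K: HIT. Cache (LRU->MRU): [D M F K]
  33. access M: HIT. Cache (LRU->MRU): [D F K M]
Total: 26 hits, 7 misses, 3 evictions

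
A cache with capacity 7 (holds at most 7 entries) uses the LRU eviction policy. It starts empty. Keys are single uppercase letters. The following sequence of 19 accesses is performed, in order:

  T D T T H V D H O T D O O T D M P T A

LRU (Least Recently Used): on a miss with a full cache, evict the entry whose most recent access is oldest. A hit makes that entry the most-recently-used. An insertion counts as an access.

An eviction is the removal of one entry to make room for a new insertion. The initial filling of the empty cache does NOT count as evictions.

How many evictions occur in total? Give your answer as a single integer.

Answer: 1

Derivation:
LRU simulation (capacity=7):
  1. access T: MISS. Cache (LRU->MRU): [T]
  2. access D: MISS. Cache (LRU->MRU): [T D]
  3. access T: HIT. Cache (LRU->MRU): [D T]
  4. access T: HIT. Cache (LRU->MRU): [D T]
  5. access H: MISS. Cache (LRU->MRU): [D T H]
  6. access V: MISS. Cache (LRU->MRU): [D T H V]
  7. access D: HIT. Cache (LRU->MRU): [T H V D]
  8. access H: HIT. Cache (LRU->MRU): [T V D H]
  9. access O: MISS. Cache (LRU->MRU): [T V D H O]
  10. access T: HIT. Cache (LRU->MRU): [V D H O T]
  11. access D: HIT. Cache (LRU->MRU): [V H O T D]
  12. access O: HIT. Cache (LRU->MRU): [V H T D O]
  13. access O: HIT. Cache (LRU->MRU): [V H T D O]
  14. access T: HIT. Cache (LRU->MRU): [V H D O T]
  15. access D: HIT. Cache (LRU->MRU): [V H O T D]
  16. access M: MISS. Cache (LRU->MRU): [V H O T D M]
  17. access P: MISS. Cache (LRU->MRU): [V H O T D M P]
  18. access T: HIT. Cache (LRU->MRU): [V H O D M P T]
  19. access A: MISS, evict V. Cache (LRU->MRU): [H O D M P T A]
Total: 11 hits, 8 misses, 1 evictions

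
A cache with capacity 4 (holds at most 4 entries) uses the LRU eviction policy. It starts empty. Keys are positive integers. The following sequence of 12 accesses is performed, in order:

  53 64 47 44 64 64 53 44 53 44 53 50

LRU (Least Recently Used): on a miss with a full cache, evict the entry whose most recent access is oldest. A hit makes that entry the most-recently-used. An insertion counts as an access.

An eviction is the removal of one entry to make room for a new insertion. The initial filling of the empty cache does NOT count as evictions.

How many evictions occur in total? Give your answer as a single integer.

Answer: 1

Derivation:
LRU simulation (capacity=4):
  1. access 53: MISS. Cache (LRU->MRU): [53]
  2. access 64: MISS. Cache (LRU->MRU): [53 64]
  3. access 47: MISS. Cache (LRU->MRU): [53 64 47]
  4. access 44: MISS. Cache (LRU->MRU): [53 64 47 44]
  5. access 64: HIT. Cache (LRU->MRU): [53 47 44 64]
  6. access 64: HIT. Cache (LRU->MRU): [53 47 44 64]
  7. access 53: HIT. Cache (LRU->MRU): [47 44 64 53]
  8. access 44: HIT. Cache (LRU->MRU): [47 64 53 44]
  9. access 53: HIT. Cache (LRU->MRU): [47 64 44 53]
  10. access 44: HIT. Cache (LRU->MRU): [47 64 53 44]
  11. access 53: HIT. Cache (LRU->MRU): [47 64 44 53]
  12. access 50: MISS, evict 47. Cache (LRU->MRU): [64 44 53 50]
Total: 7 hits, 5 misses, 1 evictions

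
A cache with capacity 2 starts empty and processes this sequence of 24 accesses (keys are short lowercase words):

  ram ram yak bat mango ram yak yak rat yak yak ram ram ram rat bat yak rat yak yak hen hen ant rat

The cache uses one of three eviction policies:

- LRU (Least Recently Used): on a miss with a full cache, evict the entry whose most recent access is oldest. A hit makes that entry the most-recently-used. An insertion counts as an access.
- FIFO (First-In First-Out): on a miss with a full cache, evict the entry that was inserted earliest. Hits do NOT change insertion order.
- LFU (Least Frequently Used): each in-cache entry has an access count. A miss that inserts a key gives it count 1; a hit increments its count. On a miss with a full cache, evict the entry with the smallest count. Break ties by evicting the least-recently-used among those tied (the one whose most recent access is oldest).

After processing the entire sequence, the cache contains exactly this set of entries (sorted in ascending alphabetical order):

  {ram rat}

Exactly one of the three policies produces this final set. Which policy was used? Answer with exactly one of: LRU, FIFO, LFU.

Simulating under each policy and comparing final sets:
  LRU: final set = {ant rat} -> differs
  FIFO: final set = {ant rat} -> differs
  LFU: final set = {ram rat} -> MATCHES target
Only LFU produces the target set.

Answer: LFU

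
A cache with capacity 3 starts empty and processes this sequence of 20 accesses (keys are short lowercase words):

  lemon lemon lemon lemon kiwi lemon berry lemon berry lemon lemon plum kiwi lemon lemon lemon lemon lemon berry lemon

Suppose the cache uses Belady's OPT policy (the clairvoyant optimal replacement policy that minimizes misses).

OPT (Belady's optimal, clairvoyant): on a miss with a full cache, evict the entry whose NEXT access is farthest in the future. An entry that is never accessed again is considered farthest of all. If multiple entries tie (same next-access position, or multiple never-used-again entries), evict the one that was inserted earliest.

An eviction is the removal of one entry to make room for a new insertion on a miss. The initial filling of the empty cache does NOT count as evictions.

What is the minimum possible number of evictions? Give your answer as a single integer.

Answer: 2

Derivation:
OPT (Belady) simulation (capacity=3):
  1. access lemon: MISS. Cache: [lemon]
  2. access lemon: HIT. Next use of lemon: step 3. Cache: [lemon]
  3. access lemon: HIT. Next use of lemon: step 4. Cache: [lemon]
  4. access lemon: HIT. Next use of lemon: step 6. Cache: [lemon]
  5. access kiwi: MISS. Cache: [lemon kiwi]
  6. access lemon: HIT. Next use of lemon: step 8. Cache: [lemon kiwi]
  7. access berry: MISS. Cache: [lemon kiwi berry]
  8. access lemon: HIT. Next use of lemon: step 10. Cache: [lemon kiwi berry]
  9. access berry: HIT. Next use of berry: step 19. Cache: [lemon kiwi berry]
  10. access lemon: HIT. Next use of lemon: step 11. Cache: [lemon kiwi berry]
  11. access lemon: HIT. Next use of lemon: step 14. Cache: [lemon kiwi berry]
  12. access plum: MISS, evict berry (next use: step 19). Cache: [lemon kiwi plum]
  13. access kiwi: HIT. Next use of kiwi: never. Cache: [lemon kiwi plum]
  14. access lemon: HIT. Next use of lemon: step 15. Cache: [lemon kiwi plum]
  15. access lemon: HIT. Next use of lemon: step 16. Cache: [lemon kiwi plum]
  16. access lemon: HIT. Next use of lemon: step 17. Cache: [lemon kiwi plum]
  17. access lemon: HIT. Next use of lemon: step 18. Cache: [lemon kiwi plum]
  18. access lemon: HIT. Next use of lemon: step 20. Cache: [lemon kiwi plum]
  19. access berry: MISS, evict kiwi (next use: never). Cache: [lemon plum berry]
  20. access lemon: HIT. Next use of lemon: never. Cache: [lemon plum berry]
Total: 15 hits, 5 misses, 2 evictions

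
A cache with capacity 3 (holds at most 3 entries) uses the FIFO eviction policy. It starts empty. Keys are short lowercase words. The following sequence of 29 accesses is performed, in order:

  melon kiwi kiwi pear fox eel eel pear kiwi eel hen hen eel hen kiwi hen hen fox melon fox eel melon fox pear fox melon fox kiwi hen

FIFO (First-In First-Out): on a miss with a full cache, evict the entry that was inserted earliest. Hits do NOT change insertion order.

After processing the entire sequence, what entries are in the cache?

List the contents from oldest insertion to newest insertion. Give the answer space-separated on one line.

Answer: melon kiwi hen

Derivation:
FIFO simulation (capacity=3):
  1. access melon: MISS. Cache (old->new): [melon]
  2. access kiwi: MISS. Cache (old->new): [melon kiwi]
  3. access kiwi: HIT. Cache (old->new): [melon kiwi]
  4. access pear: MISS. Cache (old->new): [melon kiwi pear]
  5. access fox: MISS, evict melon. Cache (old->new): [kiwi pear fox]
  6. access eel: MISS, evict kiwi. Cache (old->new): [pear fox eel]
  7. access eel: HIT. Cache (old->new): [pear fox eel]
  8. access pear: HIT. Cache (old->new): [pear fox eel]
  9. access kiwi: MISS, evict pear. Cache (old->new): [fox eel kiwi]
  10. access eel: HIT. Cache (old->new): [fox eel kiwi]
  11. access hen: MISS, evict fox. Cache (old->new): [eel kiwi hen]
  12. access hen: HIT. Cache (old->new): [eel kiwi hen]
  13. access eel: HIT. Cache (old->new): [eel kiwi hen]
  14. access hen: HIT. Cache (old->new): [eel kiwi hen]
  15. access kiwi: HIT. Cache (old->new): [eel kiwi hen]
  16. access hen: HIT. Cache (old->new): [eel kiwi hen]
  17. access hen: HIT. Cache (old->new): [eel kiwi hen]
  18. access fox: MISS, evict eel. Cache (old->new): [kiwi hen fox]
  19. access melon: MISS, evict kiwi. Cache (old->new): [hen fox melon]
  20. access fox: HIT. Cache (old->new): [hen fox melon]
  21. access eel: MISS, evict hen. Cache (old->new): [fox melon eel]
  22. access melon: HIT. Cache (old->new): [fox melon eel]
  23. access fox: HIT. Cache (old->new): [fox melon eel]
  24. access pear: MISS, evict fox. Cache (old->new): [melon eel pear]
  25. access fox: MISS, evict melon. Cache (old->new): [eel pear fox]
  26. access melon: MISS, evict eel. Cache (old->new): [pear fox melon]
  27. access fox: HIT. Cache (old->new): [pear fox melon]
  28. access kiwi: MISS, evict pear. Cache (old->new): [fox melon kiwi]
  29. access hen: MISS, evict fox. Cache (old->new): [melon kiwi hen]
Total: 14 hits, 15 misses, 12 evictions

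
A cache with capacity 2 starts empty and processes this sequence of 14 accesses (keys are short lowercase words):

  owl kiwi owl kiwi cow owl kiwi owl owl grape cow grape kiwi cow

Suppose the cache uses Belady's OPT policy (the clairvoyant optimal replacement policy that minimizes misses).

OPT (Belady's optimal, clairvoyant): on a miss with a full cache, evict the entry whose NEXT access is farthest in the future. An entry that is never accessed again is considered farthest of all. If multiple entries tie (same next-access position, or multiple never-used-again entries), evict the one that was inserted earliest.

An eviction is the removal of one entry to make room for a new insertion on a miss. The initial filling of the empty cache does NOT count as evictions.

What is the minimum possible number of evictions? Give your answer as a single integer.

OPT (Belady) simulation (capacity=2):
  1. access owl: MISS. Cache: [owl]
  2. access kiwi: MISS. Cache: [owl kiwi]
  3. access owl: HIT. Next use of owl: step 6. Cache: [owl kiwi]
  4. access kiwi: HIT. Next use of kiwi: step 7. Cache: [owl kiwi]
  5. access cow: MISS, evict kiwi (next use: step 7). Cache: [owl cow]
  6. access owl: HIT. Next use of owl: step 8. Cache: [owl cow]
  7. access kiwi: MISS, evict cow (next use: step 11). Cache: [owl kiwi]
  8. access owl: HIT. Next use of owl: step 9. Cache: [owl kiwi]
  9. access owl: HIT. Next use of owl: never. Cache: [owl kiwi]
  10. access grape: MISS, evict owl (next use: never). Cache: [kiwi grape]
  11. access cow: MISS, evict kiwi (next use: step 13). Cache: [grape cow]
  12. access grape: HIT. Next use of grape: never. Cache: [grape cow]
  13. access kiwi: MISS, evict grape (next use: never). Cache: [cow kiwi]
  14. access cow: HIT. Next use of cow: never. Cache: [cow kiwi]
Total: 7 hits, 7 misses, 5 evictions

Answer: 5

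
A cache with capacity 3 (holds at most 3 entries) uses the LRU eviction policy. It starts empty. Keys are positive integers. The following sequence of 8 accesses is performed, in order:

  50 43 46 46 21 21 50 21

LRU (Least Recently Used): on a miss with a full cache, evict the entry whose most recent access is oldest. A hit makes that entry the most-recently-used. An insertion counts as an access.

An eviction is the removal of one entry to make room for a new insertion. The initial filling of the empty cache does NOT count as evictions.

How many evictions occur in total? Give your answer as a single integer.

Answer: 2

Derivation:
LRU simulation (capacity=3):
  1. access 50: MISS. Cache (LRU->MRU): [50]
  2. access 43: MISS. Cache (LRU->MRU): [50 43]
  3. access 46: MISS. Cache (LRU->MRU): [50 43 46]
  4. access 46: HIT. Cache (LRU->MRU): [50 43 46]
  5. access 21: MISS, evict 50. Cache (LRU->MRU): [43 46 21]
  6. access 21: HIT. Cache (LRU->MRU): [43 46 21]
  7. access 50: MISS, evict 43. Cache (LRU->MRU): [46 21 50]
  8. access 21: HIT. Cache (LRU->MRU): [46 50 21]
Total: 3 hits, 5 misses, 2 evictions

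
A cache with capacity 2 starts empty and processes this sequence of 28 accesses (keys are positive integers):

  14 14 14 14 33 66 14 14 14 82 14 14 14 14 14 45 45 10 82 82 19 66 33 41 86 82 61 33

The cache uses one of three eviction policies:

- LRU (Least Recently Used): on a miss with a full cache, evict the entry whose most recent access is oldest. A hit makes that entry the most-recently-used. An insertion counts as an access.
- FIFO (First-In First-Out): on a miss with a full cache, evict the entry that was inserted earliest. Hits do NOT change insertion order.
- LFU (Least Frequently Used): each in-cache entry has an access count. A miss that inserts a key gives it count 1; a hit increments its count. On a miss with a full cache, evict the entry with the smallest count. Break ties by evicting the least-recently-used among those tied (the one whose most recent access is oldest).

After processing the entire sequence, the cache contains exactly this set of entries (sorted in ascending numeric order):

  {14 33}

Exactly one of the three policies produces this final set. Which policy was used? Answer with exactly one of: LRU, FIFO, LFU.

Answer: LFU

Derivation:
Simulating under each policy and comparing final sets:
  LRU: final set = {33 61} -> differs
  FIFO: final set = {33 61} -> differs
  LFU: final set = {14 33} -> MATCHES target
Only LFU produces the target set.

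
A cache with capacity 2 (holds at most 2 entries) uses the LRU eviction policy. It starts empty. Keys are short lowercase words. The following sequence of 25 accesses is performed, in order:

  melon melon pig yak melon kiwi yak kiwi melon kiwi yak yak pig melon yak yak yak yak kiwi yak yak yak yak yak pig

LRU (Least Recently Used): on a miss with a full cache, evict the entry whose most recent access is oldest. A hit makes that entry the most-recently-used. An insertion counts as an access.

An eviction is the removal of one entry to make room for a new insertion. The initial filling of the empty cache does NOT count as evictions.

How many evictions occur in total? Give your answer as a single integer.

LRU simulation (capacity=2):
  1. access melon: MISS. Cache (LRU->MRU): [melon]
  2. access melon: HIT. Cache (LRU->MRU): [melon]
  3. access pig: MISS. Cache (LRU->MRU): [melon pig]
  4. access yak: MISS, evict melon. Cache (LRU->MRU): [pig yak]
  5. access melon: MISS, evict pig. Cache (LRU->MRU): [yak melon]
  6. access kiwi: MISS, evict yak. Cache (LRU->MRU): [melon kiwi]
  7. access yak: MISS, evict melon. Cache (LRU->MRU): [kiwi yak]
  8. access kiwi: HIT. Cache (LRU->MRU): [yak kiwi]
  9. access melon: MISS, evict yak. Cache (LRU->MRU): [kiwi melon]
  10. access kiwi: HIT. Cache (LRU->MRU): [melon kiwi]
  11. access yak: MISS, evict melon. Cache (LRU->MRU): [kiwi yak]
  12. access yak: HIT. Cache (LRU->MRU): [kiwi yak]
  13. access pig: MISS, evict kiwi. Cache (LRU->MRU): [yak pig]
  14. access melon: MISS, evict yak. Cache (LRU->MRU): [pig melon]
  15. access yak: MISS, evict pig. Cache (LRU->MRU): [melon yak]
  16. access yak: HIT. Cache (LRU->MRU): [melon yak]
  17. access yak: HIT. Cache (LRU->MRU): [melon yak]
  18. access yak: HIT. Cache (LRU->MRU): [melon yak]
  19. access kiwi: MISS, evict melon. Cache (LRU->MRU): [yak kiwi]
  20. access yak: HIT. Cache (LRU->MRU): [kiwi yak]
  21. access yak: HIT. Cache (LRU->MRU): [kiwi yak]
  22. access yak: HIT. Cache (LRU->MRU): [kiwi yak]
  23. access yak: HIT. Cache (LRU->MRU): [kiwi yak]
  24. access yak: HIT. Cache (LRU->MRU): [kiwi yak]
  25. access pig: MISS, evict kiwi. Cache (LRU->MRU): [yak pig]
Total: 12 hits, 13 misses, 11 evictions

Answer: 11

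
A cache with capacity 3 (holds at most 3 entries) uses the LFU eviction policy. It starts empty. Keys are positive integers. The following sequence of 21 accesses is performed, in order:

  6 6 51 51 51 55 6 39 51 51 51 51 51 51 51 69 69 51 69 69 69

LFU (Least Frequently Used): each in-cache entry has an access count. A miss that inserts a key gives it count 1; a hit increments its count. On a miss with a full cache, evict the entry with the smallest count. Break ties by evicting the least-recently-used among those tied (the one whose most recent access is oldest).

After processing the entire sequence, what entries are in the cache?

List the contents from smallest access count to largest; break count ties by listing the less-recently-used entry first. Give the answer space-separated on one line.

LFU simulation (capacity=3):
  1. access 6: MISS. Cache: [6(c=1)]
  2. access 6: HIT, count now 2. Cache: [6(c=2)]
  3. access 51: MISS. Cache: [51(c=1) 6(c=2)]
  4. access 51: HIT, count now 2. Cache: [6(c=2) 51(c=2)]
  5. access 51: HIT, count now 3. Cache: [6(c=2) 51(c=3)]
  6. access 55: MISS. Cache: [55(c=1) 6(c=2) 51(c=3)]
  7. access 6: HIT, count now 3. Cache: [55(c=1) 51(c=3) 6(c=3)]
  8. access 39: MISS, evict 55(c=1). Cache: [39(c=1) 51(c=3) 6(c=3)]
  9. access 51: HIT, count now 4. Cache: [39(c=1) 6(c=3) 51(c=4)]
  10. access 51: HIT, count now 5. Cache: [39(c=1) 6(c=3) 51(c=5)]
  11. access 51: HIT, count now 6. Cache: [39(c=1) 6(c=3) 51(c=6)]
  12. access 51: HIT, count now 7. Cache: [39(c=1) 6(c=3) 51(c=7)]
  13. access 51: HIT, count now 8. Cache: [39(c=1) 6(c=3) 51(c=8)]
  14. access 51: HIT, count now 9. Cache: [39(c=1) 6(c=3) 51(c=9)]
  15. access 51: HIT, count now 10. Cache: [39(c=1) 6(c=3) 51(c=10)]
  16. access 69: MISS, evict 39(c=1). Cache: [69(c=1) 6(c=3) 51(c=10)]
  17. access 69: HIT, count now 2. Cache: [69(c=2) 6(c=3) 51(c=10)]
  18. access 51: HIT, count now 11. Cache: [69(c=2) 6(c=3) 51(c=11)]
  19. access 69: HIT, count now 3. Cache: [6(c=3) 69(c=3) 51(c=11)]
  20. access 69: HIT, count now 4. Cache: [6(c=3) 69(c=4) 51(c=11)]
  21. access 69: HIT, count now 5. Cache: [6(c=3) 69(c=5) 51(c=11)]
Total: 16 hits, 5 misses, 2 evictions

Answer: 6 69 51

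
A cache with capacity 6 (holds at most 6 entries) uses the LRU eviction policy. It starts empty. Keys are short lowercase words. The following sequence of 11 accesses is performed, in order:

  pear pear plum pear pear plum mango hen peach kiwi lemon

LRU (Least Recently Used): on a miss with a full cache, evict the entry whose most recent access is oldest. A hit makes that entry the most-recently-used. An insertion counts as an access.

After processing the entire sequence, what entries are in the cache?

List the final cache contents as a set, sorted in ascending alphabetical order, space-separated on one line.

LRU simulation (capacity=6):
  1. access pear: MISS. Cache (LRU->MRU): [pear]
  2. access pear: HIT. Cache (LRU->MRU): [pear]
  3. access plum: MISS. Cache (LRU->MRU): [pear plum]
  4. access pear: HIT. Cache (LRU->MRU): [plum pear]
  5. access pear: HIT. Cache (LRU->MRU): [plum pear]
  6. access plum: HIT. Cache (LRU->MRU): [pear plum]
  7. access mango: MISS. Cache (LRU->MRU): [pear plum mango]
  8. access hen: MISS. Cache (LRU->MRU): [pear plum mango hen]
  9. access peach: MISS. Cache (LRU->MRU): [pear plum mango hen peach]
  10. access kiwi: MISS. Cache (LRU->MRU): [pear plum mango hen peach kiwi]
  11. access lemon: MISS, evict pear. Cache (LRU->MRU): [plum mango hen peach kiwi lemon]
Total: 4 hits, 7 misses, 1 evictions

Answer: hen kiwi lemon mango peach plum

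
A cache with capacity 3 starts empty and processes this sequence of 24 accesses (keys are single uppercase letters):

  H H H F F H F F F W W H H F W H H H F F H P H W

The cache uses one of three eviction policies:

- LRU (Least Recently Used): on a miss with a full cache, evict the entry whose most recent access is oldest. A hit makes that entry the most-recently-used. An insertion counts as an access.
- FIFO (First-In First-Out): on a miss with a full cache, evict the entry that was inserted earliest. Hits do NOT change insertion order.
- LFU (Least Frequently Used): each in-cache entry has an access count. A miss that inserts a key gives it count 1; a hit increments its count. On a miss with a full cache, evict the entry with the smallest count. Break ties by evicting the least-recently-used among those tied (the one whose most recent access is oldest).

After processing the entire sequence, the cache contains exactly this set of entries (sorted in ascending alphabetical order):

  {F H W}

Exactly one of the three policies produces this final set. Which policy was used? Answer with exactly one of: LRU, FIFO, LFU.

Answer: LFU

Derivation:
Simulating under each policy and comparing final sets:
  LRU: final set = {H P W} -> differs
  FIFO: final set = {H P W} -> differs
  LFU: final set = {F H W} -> MATCHES target
Only LFU produces the target set.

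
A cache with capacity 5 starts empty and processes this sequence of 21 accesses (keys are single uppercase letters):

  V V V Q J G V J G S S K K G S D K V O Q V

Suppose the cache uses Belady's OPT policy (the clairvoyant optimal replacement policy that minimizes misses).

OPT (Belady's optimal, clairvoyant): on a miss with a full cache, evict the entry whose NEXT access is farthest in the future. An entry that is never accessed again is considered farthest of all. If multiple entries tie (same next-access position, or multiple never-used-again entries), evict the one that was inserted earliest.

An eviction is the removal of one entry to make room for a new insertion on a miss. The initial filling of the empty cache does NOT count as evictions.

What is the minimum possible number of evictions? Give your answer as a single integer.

Answer: 3

Derivation:
OPT (Belady) simulation (capacity=5):
  1. access V: MISS. Cache: [V]
  2. access V: HIT. Next use of V: step 3. Cache: [V]
  3. access V: HIT. Next use of V: step 7. Cache: [V]
  4. access Q: MISS. Cache: [V Q]
  5. access J: MISS. Cache: [V Q J]
  6. access G: MISS. Cache: [V Q J G]
  7. access V: HIT. Next use of V: step 18. Cache: [V Q J G]
  8. access J: HIT. Next use of J: never. Cache: [V Q J G]
  9. access G: HIT. Next use of G: step 14. Cache: [V Q J G]
  10. access S: MISS. Cache: [V Q J G S]
  11. access S: HIT. Next use of S: step 15. Cache: [V Q J G S]
  12. access K: MISS, evict J (next use: never). Cache: [V Q G S K]
  13. access K: HIT. Next use of K: step 17. Cache: [V Q G S K]
  14. access G: HIT. Next use of G: never. Cache: [V Q G S K]
  15. access S: HIT. Next use of S: never. Cache: [V Q G S K]
  16. access D: MISS, evict G (next use: never). Cache: [V Q S K D]
  17. access K: HIT. Next use of K: never. Cache: [V Q S K D]
  18. access V: HIT. Next use of V: step 21. Cache: [V Q S K D]
  19. access O: MISS, evict S (next use: never). Cache: [V Q K D O]
  20. access Q: HIT. Next use of Q: never. Cache: [V Q K D O]
  21. access V: HIT. Next use of V: never. Cache: [V Q K D O]
Total: 13 hits, 8 misses, 3 evictions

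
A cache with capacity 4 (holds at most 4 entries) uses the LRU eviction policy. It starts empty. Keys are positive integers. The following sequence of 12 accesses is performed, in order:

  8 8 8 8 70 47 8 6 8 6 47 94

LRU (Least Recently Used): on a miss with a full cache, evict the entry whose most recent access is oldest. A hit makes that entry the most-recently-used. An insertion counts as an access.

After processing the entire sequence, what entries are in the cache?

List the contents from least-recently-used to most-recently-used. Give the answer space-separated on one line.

LRU simulation (capacity=4):
  1. access 8: MISS. Cache (LRU->MRU): [8]
  2. access 8: HIT. Cache (LRU->MRU): [8]
  3. access 8: HIT. Cache (LRU->MRU): [8]
  4. access 8: HIT. Cache (LRU->MRU): [8]
  5. access 70: MISS. Cache (LRU->MRU): [8 70]
  6. access 47: MISS. Cache (LRU->MRU): [8 70 47]
  7. access 8: HIT. Cache (LRU->MRU): [70 47 8]
  8. access 6: MISS. Cache (LRU->MRU): [70 47 8 6]
  9. access 8: HIT. Cache (LRU->MRU): [70 47 6 8]
  10. access 6: HIT. Cache (LRU->MRU): [70 47 8 6]
  11. access 47: HIT. Cache (LRU->MRU): [70 8 6 47]
  12. access 94: MISS, evict 70. Cache (LRU->MRU): [8 6 47 94]
Total: 7 hits, 5 misses, 1 evictions

Answer: 8 6 47 94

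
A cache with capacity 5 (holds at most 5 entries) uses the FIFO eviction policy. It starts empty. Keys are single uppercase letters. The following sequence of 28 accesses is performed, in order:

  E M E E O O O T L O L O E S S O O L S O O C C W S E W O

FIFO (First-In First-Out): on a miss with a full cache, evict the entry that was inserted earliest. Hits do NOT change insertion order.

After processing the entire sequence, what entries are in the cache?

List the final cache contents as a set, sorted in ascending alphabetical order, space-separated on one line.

FIFO simulation (capacity=5):
  1. access E: MISS. Cache (old->new): [E]
  2. access M: MISS. Cache (old->new): [E M]
  3. access E: HIT. Cache (old->new): [E M]
  4. access E: HIT. Cache (old->new): [E M]
  5. access O: MISS. Cache (old->new): [E M O]
  6. access O: HIT. Cache (old->new): [E M O]
  7. access O: HIT. Cache (old->new): [E M O]
  8. access T: MISS. Cache (old->new): [E M O T]
  9. access L: MISS. Cache (old->new): [E M O T L]
  10. access O: HIT. Cache (old->new): [E M O T L]
  11. access L: HIT. Cache (old->new): [E M O T L]
  12. access O: HIT. Cache (old->new): [E M O T L]
  13. access E: HIT. Cache (old->new): [E M O T L]
  14. access S: MISS, evict E. Cache (old->new): [M O T L S]
  15. access S: HIT. Cache (old->new): [M O T L S]
  16. access O: HIT. Cache (old->new): [M O T L S]
  17. access O: HIT. Cache (old->new): [M O T L S]
  18. access L: HIT. Cache (old->new): [M O T L S]
  19. access S: HIT. Cache (old->new): [M O T L S]
  20. access O: HIT. Cache (old->new): [M O T L S]
  21. access O: HIT. Cache (old->new): [M O T L S]
  22. access C: MISS, evict M. Cache (old->new): [O T L S C]
  23. access C: HIT. Cache (old->new): [O T L S C]
  24. access W: MISS, evict O. Cache (old->new): [T L S C W]
  25. access S: HIT. Cache (old->new): [T L S C W]
  26. access E: MISS, evict T. Cache (old->new): [L S C W E]
  27. access W: HIT. Cache (old->new): [L S C W E]
  28. access O: MISS, evict L. Cache (old->new): [S C W E O]
Total: 18 hits, 10 misses, 5 evictions

Answer: C E O S W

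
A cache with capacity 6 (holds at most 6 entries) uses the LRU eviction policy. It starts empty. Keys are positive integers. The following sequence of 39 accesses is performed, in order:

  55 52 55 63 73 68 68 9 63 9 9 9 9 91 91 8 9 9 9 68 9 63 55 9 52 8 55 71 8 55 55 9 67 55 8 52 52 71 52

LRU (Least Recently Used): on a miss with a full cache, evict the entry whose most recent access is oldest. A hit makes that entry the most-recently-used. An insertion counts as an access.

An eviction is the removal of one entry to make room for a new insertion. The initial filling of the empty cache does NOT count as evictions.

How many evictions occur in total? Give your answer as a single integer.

Answer: 6

Derivation:
LRU simulation (capacity=6):
  1. access 55: MISS. Cache (LRU->MRU): [55]
  2. access 52: MISS. Cache (LRU->MRU): [55 52]
  3. access 55: HIT. Cache (LRU->MRU): [52 55]
  4. access 63: MISS. Cache (LRU->MRU): [52 55 63]
  5. access 73: MISS. Cache (LRU->MRU): [52 55 63 73]
  6. access 68: MISS. Cache (LRU->MRU): [52 55 63 73 68]
  7. access 68: HIT. Cache (LRU->MRU): [52 55 63 73 68]
  8. access 9: MISS. Cache (LRU->MRU): [52 55 63 73 68 9]
  9. access 63: HIT. Cache (LRU->MRU): [52 55 73 68 9 63]
  10. access 9: HIT. Cache (LRU->MRU): [52 55 73 68 63 9]
  11. access 9: HIT. Cache (LRU->MRU): [52 55 73 68 63 9]
  12. access 9: HIT. Cache (LRU->MRU): [52 55 73 68 63 9]
  13. access 9: HIT. Cache (LRU->MRU): [52 55 73 68 63 9]
  14. access 91: MISS, evict 52. Cache (LRU->MRU): [55 73 68 63 9 91]
  15. access 91: HIT. Cache (LRU->MRU): [55 73 68 63 9 91]
  16. access 8: MISS, evict 55. Cache (LRU->MRU): [73 68 63 9 91 8]
  17. access 9: HIT. Cache (LRU->MRU): [73 68 63 91 8 9]
  18. access 9: HIT. Cache (LRU->MRU): [73 68 63 91 8 9]
  19. access 9: HIT. Cache (LRU->MRU): [73 68 63 91 8 9]
  20. access 68: HIT. Cache (LRU->MRU): [73 63 91 8 9 68]
  21. access 9: HIT. Cache (LRU->MRU): [73 63 91 8 68 9]
  22. access 63: HIT. Cache (LRU->MRU): [73 91 8 68 9 63]
  23. access 55: MISS, evict 73. Cache (LRU->MRU): [91 8 68 9 63 55]
  24. access 9: HIT. Cache (LRU->MRU): [91 8 68 63 55 9]
  25. access 52: MISS, evict 91. Cache (LRU->MRU): [8 68 63 55 9 52]
  26. access 8: HIT. Cache (LRU->MRU): [68 63 55 9 52 8]
  27. access 55: HIT. Cache (LRU->MRU): [68 63 9 52 8 55]
  28. access 71: MISS, evict 68. Cache (LRU->MRU): [63 9 52 8 55 71]
  29. access 8: HIT. Cache (LRU->MRU): [63 9 52 55 71 8]
  30. access 55: HIT. Cache (LRU->MRU): [63 9 52 71 8 55]
  31. access 55: HIT. Cache (LRU->MRU): [63 9 52 71 8 55]
  32. access 9: HIT. Cache (LRU->MRU): [63 52 71 8 55 9]
  33. access 67: MISS, evict 63. Cache (LRU->MRU): [52 71 8 55 9 67]
  34. access 55: HIT. Cache (LRU->MRU): [52 71 8 9 67 55]
  35. access 8: HIT. Cache (LRU->MRU): [52 71 9 67 55 8]
  36. access 52: HIT. Cache (LRU->MRU): [71 9 67 55 8 52]
  37. access 52: HIT. Cache (LRU->MRU): [71 9 67 55 8 52]
  38. access 71: HIT. Cache (LRU->MRU): [9 67 55 8 52 71]
  39. access 52: HIT. Cache (LRU->MRU): [9 67 55 8 71 52]
Total: 27 hits, 12 misses, 6 evictions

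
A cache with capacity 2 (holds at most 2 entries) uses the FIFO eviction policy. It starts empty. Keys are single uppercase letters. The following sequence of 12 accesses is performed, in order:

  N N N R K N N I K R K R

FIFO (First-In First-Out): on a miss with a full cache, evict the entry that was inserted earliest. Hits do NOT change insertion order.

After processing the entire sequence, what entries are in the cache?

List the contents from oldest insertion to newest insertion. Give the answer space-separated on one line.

FIFO simulation (capacity=2):
  1. access N: MISS. Cache (old->new): [N]
  2. access N: HIT. Cache (old->new): [N]
  3. access N: HIT. Cache (old->new): [N]
  4. access R: MISS. Cache (old->new): [N R]
  5. access K: MISS, evict N. Cache (old->new): [R K]
  6. access N: MISS, evict R. Cache (old->new): [K N]
  7. access N: HIT. Cache (old->new): [K N]
  8. access I: MISS, evict K. Cache (old->new): [N I]
  9. access K: MISS, evict N. Cache (old->new): [I K]
  10. access R: MISS, evict I. Cache (old->new): [K R]
  11. access K: HIT. Cache (old->new): [K R]
  12. access R: HIT. Cache (old->new): [K R]
Total: 5 hits, 7 misses, 5 evictions

Answer: K R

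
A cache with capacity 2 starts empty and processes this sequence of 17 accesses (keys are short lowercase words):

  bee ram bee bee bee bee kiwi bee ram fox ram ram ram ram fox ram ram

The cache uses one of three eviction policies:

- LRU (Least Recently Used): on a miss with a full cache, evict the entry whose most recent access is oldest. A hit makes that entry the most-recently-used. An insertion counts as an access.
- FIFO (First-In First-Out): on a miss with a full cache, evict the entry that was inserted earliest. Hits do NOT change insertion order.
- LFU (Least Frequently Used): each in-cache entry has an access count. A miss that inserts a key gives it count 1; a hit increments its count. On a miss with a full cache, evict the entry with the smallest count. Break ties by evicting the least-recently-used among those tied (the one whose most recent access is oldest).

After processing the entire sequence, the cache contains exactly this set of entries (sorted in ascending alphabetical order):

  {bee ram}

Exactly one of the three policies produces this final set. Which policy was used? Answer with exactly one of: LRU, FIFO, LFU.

Simulating under each policy and comparing final sets:
  LRU: final set = {fox ram} -> differs
  FIFO: final set = {fox ram} -> differs
  LFU: final set = {bee ram} -> MATCHES target
Only LFU produces the target set.

Answer: LFU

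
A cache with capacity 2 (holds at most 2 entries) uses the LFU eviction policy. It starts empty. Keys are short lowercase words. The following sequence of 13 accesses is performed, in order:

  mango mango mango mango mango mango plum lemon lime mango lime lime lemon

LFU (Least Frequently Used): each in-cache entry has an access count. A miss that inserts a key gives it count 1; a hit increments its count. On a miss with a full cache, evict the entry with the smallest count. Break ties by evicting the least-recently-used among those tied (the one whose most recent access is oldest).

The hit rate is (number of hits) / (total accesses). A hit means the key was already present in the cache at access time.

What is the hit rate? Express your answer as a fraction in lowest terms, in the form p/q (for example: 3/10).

LFU simulation (capacity=2):
  1. access mango: MISS. Cache: [mango(c=1)]
  2. access mango: HIT, count now 2. Cache: [mango(c=2)]
  3. access mango: HIT, count now 3. Cache: [mango(c=3)]
  4. access mango: HIT, count now 4. Cache: [mango(c=4)]
  5. access mango: HIT, count now 5. Cache: [mango(c=5)]
  6. access mango: HIT, count now 6. Cache: [mango(c=6)]
  7. access plum: MISS. Cache: [plum(c=1) mango(c=6)]
  8. access lemon: MISS, evict plum(c=1). Cache: [lemon(c=1) mango(c=6)]
  9. access lime: MISS, evict lemon(c=1). Cache: [lime(c=1) mango(c=6)]
  10. access mango: HIT, count now 7. Cache: [lime(c=1) mango(c=7)]
  11. access lime: HIT, count now 2. Cache: [lime(c=2) mango(c=7)]
  12. access lime: HIT, count now 3. Cache: [lime(c=3) mango(c=7)]
  13. access lemon: MISS, evict lime(c=3). Cache: [lemon(c=1) mango(c=7)]
Total: 8 hits, 5 misses, 3 evictions

Hit rate = 8/13

Answer: 8/13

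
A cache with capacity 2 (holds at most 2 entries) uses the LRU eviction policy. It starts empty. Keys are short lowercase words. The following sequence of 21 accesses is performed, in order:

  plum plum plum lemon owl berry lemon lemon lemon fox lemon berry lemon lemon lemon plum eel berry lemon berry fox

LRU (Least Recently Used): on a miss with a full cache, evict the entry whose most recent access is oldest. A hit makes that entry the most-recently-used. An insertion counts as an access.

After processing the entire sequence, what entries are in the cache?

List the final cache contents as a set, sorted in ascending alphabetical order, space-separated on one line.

LRU simulation (capacity=2):
  1. access plum: MISS. Cache (LRU->MRU): [plum]
  2. access plum: HIT. Cache (LRU->MRU): [plum]
  3. access plum: HIT. Cache (LRU->MRU): [plum]
  4. access lemon: MISS. Cache (LRU->MRU): [plum lemon]
  5. access owl: MISS, evict plum. Cache (LRU->MRU): [lemon owl]
  6. access berry: MISS, evict lemon. Cache (LRU->MRU): [owl berry]
  7. access lemon: MISS, evict owl. Cache (LRU->MRU): [berry lemon]
  8. access lemon: HIT. Cache (LRU->MRU): [berry lemon]
  9. access lemon: HIT. Cache (LRU->MRU): [berry lemon]
  10. access fox: MISS, evict berry. Cache (LRU->MRU): [lemon fox]
  11. access lemon: HIT. Cache (LRU->MRU): [fox lemon]
  12. access berry: MISS, evict fox. Cache (LRU->MRU): [lemon berry]
  13. access lemon: HIT. Cache (LRU->MRU): [berry lemon]
  14. access lemon: HIT. Cache (LRU->MRU): [berry lemon]
  15. access lemon: HIT. Cache (LRU->MRU): [berry lemon]
  16. access plum: MISS, evict berry. Cache (LRU->MRU): [lemon plum]
  17. access eel: MISS, evict lemon. Cache (LRU->MRU): [plum eel]
  18. access berry: MISS, evict plum. Cache (LRU->MRU): [eel berry]
  19. access lemon: MISS, evict eel. Cache (LRU->MRU): [berry lemon]
  20. access berry: HIT. Cache (LRU->MRU): [lemon berry]
  21. access fox: MISS, evict lemon. Cache (LRU->MRU): [berry fox]
Total: 9 hits, 12 misses, 10 evictions

Answer: berry fox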